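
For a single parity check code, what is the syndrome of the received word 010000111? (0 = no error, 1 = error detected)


Syndrome = XOR of all bits = 0 XOR 1 XOR 0 XOR 0 XOR 0 XOR 0 XOR 1 XOR 1 XOR 1 = 0

0


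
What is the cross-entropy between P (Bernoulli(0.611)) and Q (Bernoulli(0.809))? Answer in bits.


H(P,Q) = -p*log2(q) - (1-p)*log2(1-q). -0.611*log2(0.809) = 0.186837; -0.389*log2(0.191) = 0.929070. H(P,Q) = 0.186837 + 0.929070 = 1.1159

1.1159 bits


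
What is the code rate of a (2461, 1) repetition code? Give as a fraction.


Rate = k/n = 1/2461

1/2461


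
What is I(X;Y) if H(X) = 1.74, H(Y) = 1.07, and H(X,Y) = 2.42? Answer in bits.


I(X;Y) = H(X) + H(Y) - H(X,Y) = 1.74 + 1.07 - 2.42 = 0.39

0.39 bits


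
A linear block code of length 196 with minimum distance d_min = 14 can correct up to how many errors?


Correction capability = floor((d-1)/2) = floor((14-1)/2) = 6

6 errors


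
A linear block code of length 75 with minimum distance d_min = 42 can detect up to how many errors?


Detection capability = d_min - 1 = 42 - 1 = 41

41 errors


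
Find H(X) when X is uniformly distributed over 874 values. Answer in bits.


H = log2(n) = log2(874) = 9.7715

9.7715 bits


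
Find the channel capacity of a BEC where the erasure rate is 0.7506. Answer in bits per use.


C = 1 - epsilon = 1 - 0.7506 = 0.2494

0.2494 bits


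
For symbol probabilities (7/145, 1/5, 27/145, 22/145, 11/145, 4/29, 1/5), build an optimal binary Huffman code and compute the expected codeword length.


Huffman construction (repeatedly merge the two least-probable nodes; each merge adds 1 bit to every symbol beneath it): 7/145 + 11/145 = 18/145; 18/145 + 4/29 = 38/145; 22/145 + 27/145 = 49/145; 1/5 + 1/5 = 2/5; 38/145 + 49/145 = 3/5; 2/5 + 3/5 = 1. Resulting codeword lengths (in the order the probabilities were given): (4, 2, 3, 3, 4, 3, 2). L_avg = sum(p_i * l_i) = 7/145*4 + 1/5*2 + 27/145*3 + 22/145*3 + 11/145*4 + 4/29*3 + 1/5*2 = 79/29 = 2.7241

2.7241 bits


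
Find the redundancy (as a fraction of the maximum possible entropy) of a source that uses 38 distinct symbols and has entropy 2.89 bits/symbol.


H_max = log2(K) = log2(38) = 5.2479 bits/symbol. Redundancy = 1 - H/H_max = 1 - 2.89/5.2479 = 1 - 0.5507 = 0.4493

0.4493


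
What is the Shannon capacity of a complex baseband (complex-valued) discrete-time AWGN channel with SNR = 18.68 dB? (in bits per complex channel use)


SNR_linear = 10^(18.68/10) = 73.7904; C = log2(1 + SNR_linear) = log2(1 + 73.7904) = 6.2248

6.2248 bits/channel use


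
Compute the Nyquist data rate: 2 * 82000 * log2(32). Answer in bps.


Rate = 2 * B * log2(M) = 2 * 82000 * 5.0 = 820000.0

820000.0 bps


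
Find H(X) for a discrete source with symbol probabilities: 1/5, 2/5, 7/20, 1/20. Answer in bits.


H = -sum(p_i * log2(p_i)). Terms: -(1/5)*log2(1/5) = 0.464386; -(2/5)*log2(2/5) = 0.528771; -(7/20)*log2(7/20) = 0.530101; -(1/20)*log2(1/20) = 0.216096. H = 0.464386 + 0.528771 + 0.530101 + 0.216096 = 1.7394

1.7394 bits


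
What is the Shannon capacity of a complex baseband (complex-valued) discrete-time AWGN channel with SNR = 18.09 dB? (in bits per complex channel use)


SNR_linear = 10^(18.09/10) = 64.4169; C = log2(1 + SNR_linear) = log2(1 + 64.4169) = 6.0316

6.0316 bits/channel use


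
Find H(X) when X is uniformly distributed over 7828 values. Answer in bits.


H = log2(n) = log2(7828) = 12.9344

12.9344 bits


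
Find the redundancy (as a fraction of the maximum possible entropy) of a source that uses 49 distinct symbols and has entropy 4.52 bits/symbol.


H_max = log2(K) = log2(49) = 5.6147 bits/symbol. Redundancy = 1 - H/H_max = 1 - 4.52/5.6147 = 1 - 0.805 = 0.195

0.195


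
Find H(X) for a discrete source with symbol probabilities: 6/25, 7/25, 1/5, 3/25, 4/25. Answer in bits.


H = -sum(p_i * log2(p_i)). Terms: -(6/25)*log2(6/25) = 0.494134; -(7/25)*log2(7/25) = 0.514220; -(1/5)*log2(1/5) = 0.464386; -(3/25)*log2(3/25) = 0.367067; -(4/25)*log2(4/25) = 0.423017. H = 0.494134 + 0.514220 + 0.464386 + 0.367067 + 0.423017 = 2.2628

2.2628 bits


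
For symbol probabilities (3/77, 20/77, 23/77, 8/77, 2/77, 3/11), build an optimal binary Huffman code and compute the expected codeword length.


Huffman construction (repeatedly merge the two least-probable nodes; each merge adds 1 bit to every symbol beneath it): 2/77 + 3/77 = 5/77; 5/77 + 8/77 = 13/77; 13/77 + 20/77 = 3/7; 3/11 + 23/77 = 4/7; 3/7 + 4/7 = 1. Resulting codeword lengths (in the order the probabilities were given): (4, 2, 2, 3, 4, 2). L_avg = sum(p_i * l_i) = 3/77*4 + 20/77*2 + 23/77*2 + 8/77*3 + 2/77*4 + 3/11*2 = 172/77 = 2.2338

2.2338 bits


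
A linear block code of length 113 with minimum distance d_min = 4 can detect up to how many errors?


Detection capability = d_min - 1 = 4 - 1 = 3

3 errors


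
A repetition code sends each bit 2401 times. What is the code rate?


Rate = k/n = 1/2401

1/2401


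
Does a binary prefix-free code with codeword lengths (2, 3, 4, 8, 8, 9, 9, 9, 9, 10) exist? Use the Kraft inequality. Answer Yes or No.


Kraft sum = sum(2^(-l_i)) = 0.4541, need <= 1. Result: satisfied (a binary prefix-free code with these lengths exists)

Yes


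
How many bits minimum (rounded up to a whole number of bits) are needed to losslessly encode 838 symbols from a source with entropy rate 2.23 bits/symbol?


Minimum bits >= n * H = 838 * 2.23 = 1868.74, rounded up to a whole number of bits = 1869

1869 bits


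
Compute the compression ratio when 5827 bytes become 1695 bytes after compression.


Ratio = original / compressed = 5827 / 1695 = 3.4378

3.4378


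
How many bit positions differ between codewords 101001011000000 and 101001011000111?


Count differing positions: . . . . . . . . . . . . ^ ^ ^ = 3 differences

3


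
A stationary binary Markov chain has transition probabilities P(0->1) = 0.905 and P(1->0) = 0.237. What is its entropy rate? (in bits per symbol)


Stationary distribution: pi_0 = p10/(p01+p10) = 0.2075, pi_1 = 0.7925. Entropy rate H' = pi_0*H(p01) + pi_1*H(p10) = 0.2075*0.4529 + 0.7925*0.79 = 0.7201

0.7201 bits/symbol


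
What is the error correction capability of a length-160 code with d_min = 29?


Correction capability = floor((d-1)/2) = floor((29-1)/2) = 14

14 errors


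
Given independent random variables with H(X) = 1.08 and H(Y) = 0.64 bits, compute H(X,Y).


For independent variables, H(X,Y) = H(X) + H(Y) = 1.08 + 0.64 = 1.72

1.72 bits


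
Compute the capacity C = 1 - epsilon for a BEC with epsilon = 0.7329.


C = 1 - epsilon = 1 - 0.7329 = 0.2671

0.2671 bits


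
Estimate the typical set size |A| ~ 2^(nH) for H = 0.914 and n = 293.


log2|A_typical| = nH = 293 * 0.914 = 267.802, so |A_typical| ~ 2^267.802 = 4.135e+80

4.135e+80


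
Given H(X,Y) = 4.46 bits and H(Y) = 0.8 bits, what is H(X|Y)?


H(X|Y) = H(X,Y) - H(Y) = 4.46 - 0.8 = 3.66

3.66 bits


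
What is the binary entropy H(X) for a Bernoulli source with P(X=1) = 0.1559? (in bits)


H = -p*log2(p) - (1-p)*log2(1-p). -0.1559*log2(0.1559) = 0.418016; -0.8441*log2(0.8441) = 0.206394. H = 0.418016 + 0.206394 = 0.6244

0.6244 bits


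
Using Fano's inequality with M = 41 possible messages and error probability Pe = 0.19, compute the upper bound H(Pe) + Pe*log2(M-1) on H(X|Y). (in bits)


H(Pe) = -Pe*log2(Pe) - (1-Pe)*log2(1-Pe) = -0.19*log2(0.19) - 0.81*log2(0.81) = 0.455226 + 0.246245 = 0.7015. Pe*log2(M-1) = 0.19*log2(40) = 1.011166. Bound = H(Pe) + Pe*log2(M-1) = 0.455226 + 0.246245 + 1.011166 = 1.7126

1.7126 bits


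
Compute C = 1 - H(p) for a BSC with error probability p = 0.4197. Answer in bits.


H(p) = -p*log2(p) - (1-p)*log2(1-p) = -0.4197*log2(0.4197) - 0.5803*log2(0.5803) = 0.525703 + 0.455610 = 0.9813. C = 1 - H(p) = 1 - 0.9813 = 0.0187

0.0187 bits


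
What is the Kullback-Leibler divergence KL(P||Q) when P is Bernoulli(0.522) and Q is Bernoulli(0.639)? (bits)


KL = p*log2(p/q) + (1-p)*log2((1-p)/(1-q)) = 0.522*log2(0.522/0.639) + 0.478*log2(0.478/0.361) = 0.0413

0.0413 bits


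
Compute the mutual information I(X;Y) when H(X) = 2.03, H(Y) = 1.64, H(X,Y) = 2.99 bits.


I(X;Y) = H(X) + H(Y) - H(X,Y) = 2.03 + 1.64 - 2.99 = 0.68

0.68 bits


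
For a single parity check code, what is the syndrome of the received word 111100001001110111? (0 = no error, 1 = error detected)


Syndrome = XOR of all bits = 1 XOR 1 XOR 1 XOR 1 XOR 0 XOR 0 XOR 0 XOR 0 XOR 1 XOR 0 XOR 0 XOR 1 XOR 1 XOR 1 XOR 0 XOR 1 XOR 1 XOR 1 = 1

1


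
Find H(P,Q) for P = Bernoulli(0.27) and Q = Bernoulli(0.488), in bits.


H(P,Q) = -p*log2(q) - (1-p)*log2(1-q). -0.27*log2(0.488) = 0.279463; -0.73*log2(0.512) = 0.705023. H(P,Q) = 0.279463 + 0.705023 = 0.9845

0.9845 bits


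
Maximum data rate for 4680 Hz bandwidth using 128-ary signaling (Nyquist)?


Rate = 2 * B * log2(M) = 2 * 4680 * 7.0 = 65520.0

65520.0 bps


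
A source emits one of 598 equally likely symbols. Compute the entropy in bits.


H = log2(n) = log2(598) = 9.224

9.224 bits


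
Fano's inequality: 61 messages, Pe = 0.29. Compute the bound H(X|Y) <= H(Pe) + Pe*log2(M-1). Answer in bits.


H(Pe) = -Pe*log2(Pe) - (1-Pe)*log2(1-Pe) = -0.29*log2(0.29) - 0.71*log2(0.71) = 0.517904 + 0.350817 = 0.8687. Pe*log2(M-1) = 0.29*log2(60) = 1.712998. Bound = H(Pe) + Pe*log2(M-1) = 0.517904 + 0.350817 + 1.712998 = 2.5817

2.5817 bits


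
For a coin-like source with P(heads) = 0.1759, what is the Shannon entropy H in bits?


H = -p*log2(p) - (1-p)*log2(1-p). -0.1759*log2(0.1759) = 0.441012; -0.8241*log2(0.8241) = 0.230013. H = 0.441012 + 0.230013 = 0.671

0.671 bits


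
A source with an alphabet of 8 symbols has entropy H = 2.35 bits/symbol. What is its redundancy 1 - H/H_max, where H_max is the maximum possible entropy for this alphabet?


H_max = log2(K) = log2(8) = 3.0 bits/symbol. Redundancy = 1 - H/H_max = 1 - 2.35/3.0 = 1 - 0.7833 = 0.2167

0.2167


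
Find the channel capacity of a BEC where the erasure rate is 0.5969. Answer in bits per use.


C = 1 - epsilon = 1 - 0.5969 = 0.4031

0.4031 bits


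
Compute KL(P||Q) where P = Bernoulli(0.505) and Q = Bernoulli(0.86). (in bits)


KL = p*log2(p/q) + (1-p)*log2((1-p)/(1-q)) = 0.505*log2(0.505/0.86) + 0.495*log2(0.495/0.14) = 0.514

0.514 bits


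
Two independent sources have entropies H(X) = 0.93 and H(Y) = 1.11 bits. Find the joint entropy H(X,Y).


For independent variables, H(X,Y) = H(X) + H(Y) = 0.93 + 1.11 = 2.04

2.04 bits


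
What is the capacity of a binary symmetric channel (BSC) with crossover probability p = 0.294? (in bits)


H(p) = -p*log2(p) - (1-p)*log2(1-p) = -0.294*log2(0.294) - 0.706*log2(0.706) = 0.519237 + 0.354595 = 0.8738. C = 1 - H(p) = 1 - 0.8738 = 0.1262

0.1262 bits


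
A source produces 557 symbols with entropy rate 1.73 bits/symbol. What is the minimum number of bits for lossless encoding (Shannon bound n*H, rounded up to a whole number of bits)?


Minimum bits >= n * H = 557 * 1.73 = 963.61, rounded up to a whole number of bits = 964

964 bits


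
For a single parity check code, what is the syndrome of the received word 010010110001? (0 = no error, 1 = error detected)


Syndrome = XOR of all bits = 0 XOR 1 XOR 0 XOR 0 XOR 1 XOR 0 XOR 1 XOR 1 XOR 0 XOR 0 XOR 0 XOR 1 = 1

1


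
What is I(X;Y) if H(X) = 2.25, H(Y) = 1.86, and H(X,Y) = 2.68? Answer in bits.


I(X;Y) = H(X) + H(Y) - H(X,Y) = 2.25 + 1.86 - 2.68 = 1.43

1.43 bits


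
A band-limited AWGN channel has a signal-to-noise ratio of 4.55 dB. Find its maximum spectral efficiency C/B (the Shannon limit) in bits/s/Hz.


SNR_linear = 10^(4.55/10) = 2.851; C/B = log2(1 + SNR_linear) = log2(1 + 2.851) = 1.9452

1.9452 bits/s/Hz


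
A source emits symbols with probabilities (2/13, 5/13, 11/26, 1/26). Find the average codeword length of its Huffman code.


Huffman construction (repeatedly merge the two least-probable nodes; each merge adds 1 bit to every symbol beneath it): 1/26 + 2/13 = 5/26; 5/26 + 5/13 = 15/26; 11/26 + 15/26 = 1. Resulting codeword lengths (in the order the probabilities were given): (3, 2, 1, 3). L_avg = sum(p_i * l_i) = 2/13*3 + 5/13*2 + 11/26*1 + 1/26*3 = 23/13 = 1.7692

1.7692 bits


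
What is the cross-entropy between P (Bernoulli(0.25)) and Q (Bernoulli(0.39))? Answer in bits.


H(P,Q) = -p*log2(q) - (1-p)*log2(1-q). -0.25*log2(0.39) = 0.339613; -0.75*log2(0.61) = 0.534839. H(P,Q) = 0.339613 + 0.534839 = 0.8745

0.8745 bits


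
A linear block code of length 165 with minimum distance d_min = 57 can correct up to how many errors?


Correction capability = floor((d-1)/2) = floor((57-1)/2) = 28

28 errors


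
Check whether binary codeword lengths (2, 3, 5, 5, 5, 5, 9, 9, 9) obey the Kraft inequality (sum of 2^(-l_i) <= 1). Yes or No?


Kraft sum = sum(2^(-l_i)) = 0.5059, need <= 1. Result: satisfied (a binary prefix-free code with these lengths exists)

Yes


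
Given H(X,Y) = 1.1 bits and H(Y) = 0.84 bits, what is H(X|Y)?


H(X|Y) = H(X,Y) - H(Y) = 1.1 - 0.84 = 0.26

0.26 bits


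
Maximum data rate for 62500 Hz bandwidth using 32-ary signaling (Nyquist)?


Rate = 2 * B * log2(M) = 2 * 62500 * 5.0 = 625000.0

625000.0 bps


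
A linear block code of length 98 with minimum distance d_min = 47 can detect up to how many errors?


Detection capability = d_min - 1 = 47 - 1 = 46

46 errors


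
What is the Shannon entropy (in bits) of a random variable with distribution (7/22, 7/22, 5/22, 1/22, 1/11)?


H = -sum(p_i * log2(p_i)). Terms: -(7/22)*log2(7/22) = 0.525661; -(7/22)*log2(7/22) = 0.525661; -(5/22)*log2(5/22) = 0.485796; -(1/22)*log2(1/22) = 0.202701; -(1/11)*log2(1/11) = 0.314494. H = 0.525661 + 0.525661 + 0.485796 + 0.202701 + 0.314494 = 2.0543

2.0543 bits


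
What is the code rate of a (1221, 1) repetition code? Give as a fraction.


Rate = k/n = 1/1221

1/1221


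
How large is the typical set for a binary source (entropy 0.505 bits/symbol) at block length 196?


log2|A_typical| = nH = 196 * 0.505 = 98.98, so |A_typical| ~ 2^98.98 = 6.251e+29

6.251e+29


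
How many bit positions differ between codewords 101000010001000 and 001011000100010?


Count differing positions: ^ . . . ^ ^ . ^ . ^ . ^ . ^ . = 7 differences

7


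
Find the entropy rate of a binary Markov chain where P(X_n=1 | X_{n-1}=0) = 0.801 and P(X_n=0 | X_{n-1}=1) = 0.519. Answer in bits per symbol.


Stationary distribution: pi_0 = p10/(p01+p10) = 0.3932, pi_1 = 0.6068. Entropy rate H' = pi_0*H(p01) + pi_1*H(p10) = 0.3932*0.7199 + 0.6068*0.999 = 0.8892

0.8892 bits/symbol


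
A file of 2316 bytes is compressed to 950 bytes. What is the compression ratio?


Ratio = original / compressed = 2316 / 950 = 2.4379

2.4379


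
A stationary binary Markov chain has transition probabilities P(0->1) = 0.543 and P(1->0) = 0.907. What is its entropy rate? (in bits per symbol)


Stationary distribution: pi_0 = p10/(p01+p10) = 0.6255, pi_1 = 0.3745. Entropy rate H' = pi_0*H(p01) + pi_1*H(p10) = 0.6255*0.9947 + 0.3745*0.4464 = 0.7893

0.7893 bits/symbol


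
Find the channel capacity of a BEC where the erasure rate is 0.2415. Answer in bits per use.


C = 1 - epsilon = 1 - 0.2415 = 0.7585

0.7585 bits


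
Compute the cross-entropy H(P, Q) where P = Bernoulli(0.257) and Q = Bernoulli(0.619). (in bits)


H(P,Q) = -p*log2(q) - (1-p)*log2(1-q). -0.257*log2(0.619) = 0.177841; -0.743*log2(0.381) = 1.034358. H(P,Q) = 0.177841 + 1.034358 = 1.2122

1.2122 bits


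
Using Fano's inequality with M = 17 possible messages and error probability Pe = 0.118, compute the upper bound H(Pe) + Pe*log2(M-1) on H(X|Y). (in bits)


H(Pe) = -Pe*log2(Pe) - (1-Pe)*log2(1-Pe) = -0.118*log2(0.118) - 0.882*log2(0.882) = 0.363811 + 0.159774 = 0.5236. Pe*log2(M-1) = 0.118*log2(16) = 0.472000. Bound = H(Pe) + Pe*log2(M-1) = 0.363811 + 0.159774 + 0.472000 = 0.9956

0.9956 bits


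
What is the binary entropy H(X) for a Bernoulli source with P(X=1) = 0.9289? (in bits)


H = -p*log2(p) - (1-p)*log2(1-p). -0.9289*log2(0.9289) = 0.098839; -0.0711*log2(0.0711) = 0.271176. H = 0.098839 + 0.271176 = 0.37

0.37 bits


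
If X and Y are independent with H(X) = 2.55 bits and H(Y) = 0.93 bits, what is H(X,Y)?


For independent variables, H(X,Y) = H(X) + H(Y) = 2.55 + 0.93 = 3.48

3.48 bits


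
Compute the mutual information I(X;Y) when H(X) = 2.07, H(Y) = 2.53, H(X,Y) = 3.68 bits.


I(X;Y) = H(X) + H(Y) - H(X,Y) = 2.07 + 2.53 - 3.68 = 0.92

0.92 bits


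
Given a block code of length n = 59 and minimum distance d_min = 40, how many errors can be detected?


Detection capability = d_min - 1 = 40 - 1 = 39

39 errors


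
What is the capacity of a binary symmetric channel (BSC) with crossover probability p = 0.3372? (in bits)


H(p) = -p*log2(p) - (1-p)*log2(1-p) = -0.3372*log2(0.3372) - 0.6628*log2(0.6628) = 0.528839 + 0.393275 = 0.9221. C = 1 - H(p) = 1 - 0.9221 = 0.0779

0.0779 bits


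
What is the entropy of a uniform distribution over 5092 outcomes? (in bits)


H = log2(n) = log2(5092) = 12.314

12.314 bits


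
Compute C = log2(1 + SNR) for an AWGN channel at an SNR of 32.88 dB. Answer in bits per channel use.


SNR_linear = 10^(32.88/10) = 1940.8859; C = log2(1 + SNR_linear) = log2(1 + 1940.8859) = 10.9232

10.9232 bits/channel use


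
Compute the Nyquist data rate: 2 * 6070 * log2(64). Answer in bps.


Rate = 2 * B * log2(M) = 2 * 6070 * 6.0 = 72840.0

72840.0 bps


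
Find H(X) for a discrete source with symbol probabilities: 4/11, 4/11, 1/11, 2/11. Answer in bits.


H = -sum(p_i * log2(p_i)). Terms: -(4/11)*log2(4/11) = 0.530702; -(4/11)*log2(4/11) = 0.530702; -(1/11)*log2(1/11) = 0.314494; -(2/11)*log2(2/11) = 0.447169. H = 0.530702 + 0.530702 + 0.314494 + 0.447169 = 1.8231

1.8231 bits


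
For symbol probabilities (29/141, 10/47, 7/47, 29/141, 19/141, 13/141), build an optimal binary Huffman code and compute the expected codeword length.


Huffman construction (repeatedly merge the two least-probable nodes; each merge adds 1 bit to every symbol beneath it): 13/141 + 19/141 = 32/141; 7/47 + 29/141 = 50/141; 29/141 + 10/47 = 59/141; 32/141 + 50/141 = 82/141; 59/141 + 82/141 = 1. Resulting codeword lengths (in the order the probabilities were given): (3, 2, 3, 2, 3, 3). L_avg = sum(p_i * l_i) = 29/141*3 + 10/47*2 + 7/47*3 + 29/141*2 + 19/141*3 + 13/141*3 = 364/141 = 2.5816

2.5816 bits


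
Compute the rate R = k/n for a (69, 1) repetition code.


Rate = k/n = 1/69

1/69


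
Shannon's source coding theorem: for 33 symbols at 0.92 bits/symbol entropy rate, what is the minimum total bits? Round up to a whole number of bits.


Minimum bits >= n * H = 33 * 0.92 = 30.36, rounded up to a whole number of bits = 31

31 bits


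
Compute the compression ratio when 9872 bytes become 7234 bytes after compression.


Ratio = original / compressed = 9872 / 7234 = 1.3647

1.3647


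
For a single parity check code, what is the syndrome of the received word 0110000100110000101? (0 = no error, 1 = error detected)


Syndrome = XOR of all bits = 0 XOR 1 XOR 1 XOR 0 XOR 0 XOR 0 XOR 0 XOR 1 XOR 0 XOR 0 XOR 1 XOR 1 XOR 0 XOR 0 XOR 0 XOR 0 XOR 1 XOR 0 XOR 1 = 1

1


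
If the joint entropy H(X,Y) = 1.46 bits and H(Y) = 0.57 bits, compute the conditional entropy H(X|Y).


H(X|Y) = H(X,Y) - H(Y) = 1.46 - 0.57 = 0.89

0.89 bits


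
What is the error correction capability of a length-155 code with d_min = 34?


Correction capability = floor((d-1)/2) = floor((34-1)/2) = 16

16 errors


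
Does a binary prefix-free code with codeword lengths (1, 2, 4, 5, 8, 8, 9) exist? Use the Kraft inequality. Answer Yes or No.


Kraft sum = sum(2^(-l_i)) = 0.8535, need <= 1. Result: satisfied (a binary prefix-free code with these lengths exists)

Yes


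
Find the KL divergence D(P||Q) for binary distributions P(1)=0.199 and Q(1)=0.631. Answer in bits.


KL = p*log2(p/q) + (1-p)*log2((1-p)/(1-q)) = 0.199*log2(0.199/0.631) + 0.801*log2(0.801/0.369) = 0.5644

0.5644 bits


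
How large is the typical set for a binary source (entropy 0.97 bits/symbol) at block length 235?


log2|A_typical| = nH = 235 * 0.97 = 227.95, so |A_typical| ~ 2^227.95 = 4.167e+68

4.167e+68


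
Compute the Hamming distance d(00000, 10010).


Count differing positions: ^ . . ^ . = 2 differences

2


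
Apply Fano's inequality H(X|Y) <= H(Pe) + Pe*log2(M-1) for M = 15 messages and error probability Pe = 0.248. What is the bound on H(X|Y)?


H(Pe) = -Pe*log2(Pe) - (1-Pe)*log2(1-Pe) = -0.248*log2(0.248) - 0.752*log2(0.752) = 0.498874 + 0.309219 = 0.8081. Pe*log2(M-1) = 0.248*log2(14) = 0.944224. Bound = H(Pe) + Pe*log2(M-1) = 0.498874 + 0.309219 + 0.944224 = 1.7523

1.7523 bits


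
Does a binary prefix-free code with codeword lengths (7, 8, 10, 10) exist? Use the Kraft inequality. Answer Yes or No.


Kraft sum = sum(2^(-l_i)) = 0.0137, need <= 1. Result: satisfied (a binary prefix-free code with these lengths exists)

Yes


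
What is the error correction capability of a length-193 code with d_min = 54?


Correction capability = floor((d-1)/2) = floor((54-1)/2) = 26

26 errors


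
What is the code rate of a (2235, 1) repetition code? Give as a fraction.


Rate = k/n = 1/2235

1/2235


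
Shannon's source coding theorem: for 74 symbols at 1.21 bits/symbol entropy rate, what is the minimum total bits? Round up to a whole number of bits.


Minimum bits >= n * H = 74 * 1.21 = 89.54, rounded up to a whole number of bits = 90

90 bits


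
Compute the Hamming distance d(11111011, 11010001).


Count differing positions: . . ^ . ^ . ^ . = 3 differences

3


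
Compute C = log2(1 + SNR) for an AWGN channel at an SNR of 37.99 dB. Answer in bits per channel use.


SNR_linear = 10^(37.99/10) = 6295.0618; C = log2(1 + SNR_linear) = log2(1 + 6295.0618) = 12.6202

12.6202 bits/channel use


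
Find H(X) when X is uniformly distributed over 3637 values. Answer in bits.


H = log2(n) = log2(3637) = 11.8285

11.8285 bits


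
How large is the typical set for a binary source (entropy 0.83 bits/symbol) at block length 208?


log2|A_typical| = nH = 208 * 0.83 = 172.64, so |A_typical| ~ 2^172.64 = 9.329e+51

9.329e+51


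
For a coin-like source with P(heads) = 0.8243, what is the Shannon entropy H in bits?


H = -p*log2(p) - (1-p)*log2(1-p). -0.8243*log2(0.8243) = 0.229781; -0.1757*log2(0.1757) = 0.440799. H = 0.229781 + 0.440799 = 0.6706

0.6706 bits


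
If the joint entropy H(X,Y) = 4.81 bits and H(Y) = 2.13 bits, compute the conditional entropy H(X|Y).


H(X|Y) = H(X,Y) - H(Y) = 4.81 - 2.13 = 2.68

2.68 bits


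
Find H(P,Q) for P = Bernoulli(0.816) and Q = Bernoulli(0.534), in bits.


H(P,Q) = -p*log2(q) - (1-p)*log2(1-q). -0.816*log2(0.534) = 0.738552; -0.184*log2(0.466) = 0.202694. H(P,Q) = 0.738552 + 0.202694 = 0.9412

0.9412 bits


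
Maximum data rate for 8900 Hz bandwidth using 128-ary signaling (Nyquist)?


Rate = 2 * B * log2(M) = 2 * 8900 * 7.0 = 124600.0

124600.0 bps


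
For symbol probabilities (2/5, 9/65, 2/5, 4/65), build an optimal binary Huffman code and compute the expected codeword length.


Huffman construction (repeatedly merge the two least-probable nodes; each merge adds 1 bit to every symbol beneath it): 4/65 + 9/65 = 1/5; 1/5 + 2/5 = 3/5; 2/5 + 3/5 = 1. Resulting codeword lengths (in the order the probabilities were given): (2, 3, 1, 3). L_avg = sum(p_i * l_i) = 2/5*2 + 9/65*3 + 2/5*1 + 4/65*3 = 9/5 = 1.8

1.8 bits


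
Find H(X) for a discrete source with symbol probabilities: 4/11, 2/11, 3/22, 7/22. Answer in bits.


H = -sum(p_i * log2(p_i)). Terms: -(4/11)*log2(4/11) = 0.530702; -(2/11)*log2(2/11) = 0.447169; -(3/22)*log2(3/22) = 0.391973; -(7/22)*log2(7/22) = 0.525661. H = 0.530702 + 0.447169 + 0.391973 + 0.525661 = 1.8955

1.8955 bits


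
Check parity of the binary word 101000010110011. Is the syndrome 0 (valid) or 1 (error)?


Syndrome = XOR of all bits = 1 XOR 0 XOR 1 XOR 0 XOR 0 XOR 0 XOR 0 XOR 1 XOR 0 XOR 1 XOR 1 XOR 0 XOR 0 XOR 1 XOR 1 = 1

1


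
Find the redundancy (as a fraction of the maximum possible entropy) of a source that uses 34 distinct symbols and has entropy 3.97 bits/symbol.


H_max = log2(K) = log2(34) = 5.0875 bits/symbol. Redundancy = 1 - H/H_max = 1 - 3.97/5.0875 = 1 - 0.7803 = 0.2197

0.2197


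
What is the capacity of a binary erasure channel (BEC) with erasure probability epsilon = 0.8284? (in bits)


C = 1 - epsilon = 1 - 0.8284 = 0.1716

0.1716 bits


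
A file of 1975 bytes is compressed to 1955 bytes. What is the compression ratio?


Ratio = original / compressed = 1975 / 1955 = 1.0102

1.0102


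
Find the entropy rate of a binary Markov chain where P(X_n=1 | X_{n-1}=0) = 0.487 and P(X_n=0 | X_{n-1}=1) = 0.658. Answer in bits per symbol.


Stationary distribution: pi_0 = p10/(p01+p10) = 0.5747, pi_1 = 0.4253. Entropy rate H' = pi_0*H(p01) + pi_1*H(p10) = 0.5747*0.9995 + 0.4253*0.9267 = 0.9686

0.9686 bits/symbol


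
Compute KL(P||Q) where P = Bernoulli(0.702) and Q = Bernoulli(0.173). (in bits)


KL = p*log2(p/q) + (1-p)*log2((1-p)/(1-q)) = 0.702*log2(0.702/0.173) + 0.298*log2(0.298/0.827) = 0.9797

0.9797 bits


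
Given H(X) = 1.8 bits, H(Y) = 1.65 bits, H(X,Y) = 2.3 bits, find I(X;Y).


I(X;Y) = H(X) + H(Y) - H(X,Y) = 1.8 + 1.65 - 2.3 = 1.15

1.15 bits


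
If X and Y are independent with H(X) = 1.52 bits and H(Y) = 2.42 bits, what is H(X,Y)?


For independent variables, H(X,Y) = H(X) + H(Y) = 1.52 + 2.42 = 3.94

3.94 bits


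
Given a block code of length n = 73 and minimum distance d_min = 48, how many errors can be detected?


Detection capability = d_min - 1 = 48 - 1 = 47

47 errors


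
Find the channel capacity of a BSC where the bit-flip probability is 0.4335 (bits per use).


H(p) = -p*log2(p) - (1-p)*log2(1-p) = -0.4335*log2(0.4335) - 0.5665*log2(0.5665) = 0.522756 + 0.464446 = 0.9872. C = 1 - H(p) = 1 - 0.9872 = 0.0128

0.0128 bits


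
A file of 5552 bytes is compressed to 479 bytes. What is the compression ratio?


Ratio = original / compressed = 5552 / 479 = 11.5908

11.5908


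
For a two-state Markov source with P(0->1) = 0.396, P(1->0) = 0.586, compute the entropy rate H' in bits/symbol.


Stationary distribution: pi_0 = p10/(p01+p10) = 0.5967, pi_1 = 0.4033. Entropy rate H' = pi_0*H(p01) + pi_1*H(p10) = 0.5967*0.9686 + 0.4033*0.9786 = 0.9726

0.9726 bits/symbol


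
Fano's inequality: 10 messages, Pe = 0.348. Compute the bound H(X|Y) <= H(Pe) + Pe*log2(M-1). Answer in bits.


H(Pe) = -Pe*log2(Pe) - (1-Pe)*log2(1-Pe) = -0.348*log2(0.348) - 0.652*log2(0.652) = 0.529949 + 0.402321 = 0.9323. Pe*log2(M-1) = 0.348*log2(9) = 1.103134. Bound = H(Pe) + Pe*log2(M-1) = 0.529949 + 0.402321 + 1.103134 = 2.0354

2.0354 bits


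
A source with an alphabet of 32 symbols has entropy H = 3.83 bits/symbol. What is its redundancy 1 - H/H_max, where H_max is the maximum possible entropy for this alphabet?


H_max = log2(K) = log2(32) = 5.0 bits/symbol. Redundancy = 1 - H/H_max = 1 - 3.83/5.0 = 1 - 0.766 = 0.234

0.234


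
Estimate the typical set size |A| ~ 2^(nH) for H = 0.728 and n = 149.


log2|A_typical| = nH = 149 * 0.728 = 108.472, so |A_typical| ~ 2^108.472 = 4.501e+32

4.501e+32


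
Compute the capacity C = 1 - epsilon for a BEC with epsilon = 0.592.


C = 1 - epsilon = 1 - 0.592 = 0.408

0.408 bits


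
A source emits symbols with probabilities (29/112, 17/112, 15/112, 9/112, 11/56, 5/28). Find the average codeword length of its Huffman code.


Huffman construction (repeatedly merge the two least-probable nodes; each merge adds 1 bit to every symbol beneath it): 9/112 + 15/112 = 3/14; 17/112 + 5/28 = 37/112; 11/56 + 3/14 = 23/56; 29/112 + 37/112 = 33/56; 23/56 + 33/56 = 1. Resulting codeword lengths (in the order the probabilities were given): (2, 3, 3, 3, 2, 3). L_avg = sum(p_i * l_i) = 29/112*2 + 17/112*3 + 15/112*3 + 9/112*3 + 11/56*2 + 5/28*3 = 285/112 = 2.5446

2.5446 bits


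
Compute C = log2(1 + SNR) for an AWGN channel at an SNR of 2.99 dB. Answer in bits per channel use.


SNR_linear = 10^(2.99/10) = 1.9907; C = log2(1 + SNR_linear) = log2(1 + 1.9907) = 1.5805

1.5805 bits/channel use


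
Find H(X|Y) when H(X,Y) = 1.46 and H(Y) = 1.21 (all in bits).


H(X|Y) = H(X,Y) - H(Y) = 1.46 - 1.21 = 0.25

0.25 bits


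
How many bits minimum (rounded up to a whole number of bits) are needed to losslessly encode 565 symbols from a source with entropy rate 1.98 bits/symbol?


Minimum bits >= n * H = 565 * 1.98 = 1118.7, rounded up to a whole number of bits = 1119

1119 bits


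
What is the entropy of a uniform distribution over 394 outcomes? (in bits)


H = log2(n) = log2(394) = 8.6221

8.6221 bits


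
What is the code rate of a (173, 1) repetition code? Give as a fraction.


Rate = k/n = 1/173

1/173


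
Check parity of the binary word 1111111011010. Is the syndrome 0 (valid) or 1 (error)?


Syndrome = XOR of all bits = 1 XOR 1 XOR 1 XOR 1 XOR 1 XOR 1 XOR 1 XOR 0 XOR 1 XOR 1 XOR 0 XOR 1 XOR 0 = 0

0


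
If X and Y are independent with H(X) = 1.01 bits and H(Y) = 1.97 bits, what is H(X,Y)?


For independent variables, H(X,Y) = H(X) + H(Y) = 1.01 + 1.97 = 2.98

2.98 bits


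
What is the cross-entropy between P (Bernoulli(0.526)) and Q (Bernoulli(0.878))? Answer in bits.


H(P,Q) = -p*log2(q) - (1-p)*log2(1-q). -0.526*log2(0.878) = 0.098734; -0.474*log2(0.122) = 1.438612. H(P,Q) = 0.098734 + 1.438612 = 1.5373

1.5373 bits


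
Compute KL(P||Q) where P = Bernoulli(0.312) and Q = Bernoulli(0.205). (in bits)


KL = p*log2(p/q) + (1-p)*log2((1-p)/(1-q)) = 0.312*log2(0.312/0.205) + 0.688*log2(0.688/0.795) = 0.0456

0.0456 bits


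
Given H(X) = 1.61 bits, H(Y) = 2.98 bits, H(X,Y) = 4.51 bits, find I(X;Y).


I(X;Y) = H(X) + H(Y) - H(X,Y) = 1.61 + 2.98 - 4.51 = 0.08

0.08 bits


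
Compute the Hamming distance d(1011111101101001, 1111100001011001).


Count differing positions: . ^ . . . ^ ^ ^ . . ^ ^ . . . . = 6 differences

6


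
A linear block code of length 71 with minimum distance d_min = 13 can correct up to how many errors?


Correction capability = floor((d-1)/2) = floor((13-1)/2) = 6

6 errors


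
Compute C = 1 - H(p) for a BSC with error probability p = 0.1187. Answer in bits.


H(p) = -p*log2(p) - (1-p)*log2(1-p) = -0.1187*log2(0.1187) - 0.8813*log2(0.8813) = 0.364956 + 0.160656 = 0.5256. C = 1 - H(p) = 1 - 0.5256 = 0.4744

0.4744 bits


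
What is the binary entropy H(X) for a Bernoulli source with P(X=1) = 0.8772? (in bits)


H = -p*log2(p) - (1-p)*log2(1-p). -0.8772*log2(0.8772) = 0.165810; -0.1228*log2(0.1228) = 0.371546. H = 0.165810 + 0.371546 = 0.5374

0.5374 bits


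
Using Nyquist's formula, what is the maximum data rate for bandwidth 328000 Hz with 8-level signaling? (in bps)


Rate = 2 * B * log2(M) = 2 * 328000 * 3.0 = 1968000.0

1968000.0 bps


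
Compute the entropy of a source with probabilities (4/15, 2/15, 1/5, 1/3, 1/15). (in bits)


H = -sum(p_i * log2(p_i)). Terms: -(4/15)*log2(4/15) = 0.508504; -(2/15)*log2(2/15) = 0.387585; -(1/5)*log2(1/5) = 0.464386; -(1/3)*log2(1/3) = 0.528321; -(1/15)*log2(1/15) = 0.260459. H = 0.508504 + 0.387585 + 0.464386 + 0.528321 + 0.260459 = 2.1493

2.1493 bits


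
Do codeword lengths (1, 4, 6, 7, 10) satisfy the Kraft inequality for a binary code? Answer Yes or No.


Kraft sum = sum(2^(-l_i)) = 0.5869, need <= 1. Result: satisfied (a binary prefix-free code with these lengths exists)

Yes


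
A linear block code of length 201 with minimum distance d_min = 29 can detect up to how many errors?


Detection capability = d_min - 1 = 29 - 1 = 28

28 errors


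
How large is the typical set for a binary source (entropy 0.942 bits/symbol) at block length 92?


log2|A_typical| = nH = 92 * 0.942 = 86.664, so |A_typical| ~ 2^86.664 = 1.226e+26

1.226e+26


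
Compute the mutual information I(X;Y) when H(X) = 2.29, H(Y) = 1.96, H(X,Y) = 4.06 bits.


I(X;Y) = H(X) + H(Y) - H(X,Y) = 2.29 + 1.96 - 4.06 = 0.19

0.19 bits


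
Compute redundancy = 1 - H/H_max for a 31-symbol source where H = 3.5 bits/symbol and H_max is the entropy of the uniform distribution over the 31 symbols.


H_max = log2(K) = log2(31) = 4.9542 bits/symbol. Redundancy = 1 - H/H_max = 1 - 3.5/4.9542 = 1 - 0.7065 = 0.2935

0.2935


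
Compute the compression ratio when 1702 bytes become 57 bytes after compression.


Ratio = original / compressed = 1702 / 57 = 29.8596

29.8596


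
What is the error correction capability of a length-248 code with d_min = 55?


Correction capability = floor((d-1)/2) = floor((55-1)/2) = 27

27 errors


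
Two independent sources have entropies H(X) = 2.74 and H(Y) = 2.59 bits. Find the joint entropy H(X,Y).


For independent variables, H(X,Y) = H(X) + H(Y) = 2.74 + 2.59 = 5.33

5.33 bits


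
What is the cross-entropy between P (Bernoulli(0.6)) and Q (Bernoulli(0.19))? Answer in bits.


H(P,Q) = -p*log2(q) - (1-p)*log2(1-q). -0.6*log2(0.19) = 1.437557; -0.4*log2(0.81) = 0.121602. H(P,Q) = 1.437557 + 0.121602 = 1.5592

1.5592 bits


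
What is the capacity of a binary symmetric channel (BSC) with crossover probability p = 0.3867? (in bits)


H(p) = -p*log2(p) - (1-p)*log2(1-p) = -0.3867*log2(0.3867) - 0.6133*log2(0.6133) = 0.530055 + 0.432582 = 0.9626. C = 1 - H(p) = 1 - 0.9626 = 0.0374

0.0374 bits


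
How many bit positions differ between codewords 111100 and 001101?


Count differing positions: ^ ^ . . . ^ = 3 differences

3


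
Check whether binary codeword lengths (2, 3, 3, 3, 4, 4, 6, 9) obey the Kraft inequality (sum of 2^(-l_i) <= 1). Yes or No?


Kraft sum = sum(2^(-l_i)) = 0.7676, need <= 1. Result: satisfied (a binary prefix-free code with these lengths exists)

Yes


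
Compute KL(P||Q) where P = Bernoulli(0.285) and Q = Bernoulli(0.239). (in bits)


KL = p*log2(p/q) + (1-p)*log2((1-p)/(1-q)) = 0.285*log2(0.285/0.239) + 0.715*log2(0.715/0.761) = 0.0081

0.0081 bits


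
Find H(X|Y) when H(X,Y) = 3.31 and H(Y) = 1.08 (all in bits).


H(X|Y) = H(X,Y) - H(Y) = 3.31 - 1.08 = 2.23

2.23 bits


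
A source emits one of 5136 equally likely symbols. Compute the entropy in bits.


H = log2(n) = log2(5136) = 12.3264

12.3264 bits


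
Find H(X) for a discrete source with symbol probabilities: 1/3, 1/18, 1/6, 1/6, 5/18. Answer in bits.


H = -sum(p_i * log2(p_i)). Terms: -(1/3)*log2(1/3) = 0.528321; -(1/18)*log2(1/18) = 0.231663; -(1/6)*log2(1/6) = 0.430827; -(1/6)*log2(1/6) = 0.430827; -(5/18)*log2(5/18) = 0.513332. H = 0.528321 + 0.231663 + 0.430827 + 0.430827 + 0.513332 = 2.135

2.135 bits


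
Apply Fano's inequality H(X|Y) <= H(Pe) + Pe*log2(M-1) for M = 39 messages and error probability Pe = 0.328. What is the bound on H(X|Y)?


H(Pe) = -Pe*log2(Pe) - (1-Pe)*log2(1-Pe) = -0.328*log2(0.328) - 0.672*log2(0.672) = 0.527500 + 0.385370 = 0.9129. Pe*log2(M-1) = 0.328*log2(38) = 1.721320. Bound = H(Pe) + Pe*log2(M-1) = 0.527500 + 0.385370 + 1.721320 = 2.6342

2.6342 bits


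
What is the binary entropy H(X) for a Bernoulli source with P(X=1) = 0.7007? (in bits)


H = -p*log2(p) - (1-p)*log2(1-p). -0.7007*log2(0.7007) = 0.359551; -0.2993*log2(0.2993) = 0.520883. H = 0.359551 + 0.520883 = 0.8804

0.8804 bits


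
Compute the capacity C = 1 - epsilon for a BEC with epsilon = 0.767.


C = 1 - epsilon = 1 - 0.767 = 0.233

0.233 bits


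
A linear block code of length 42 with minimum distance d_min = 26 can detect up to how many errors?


Detection capability = d_min - 1 = 26 - 1 = 25

25 errors


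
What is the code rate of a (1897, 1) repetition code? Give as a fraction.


Rate = k/n = 1/1897

1/1897


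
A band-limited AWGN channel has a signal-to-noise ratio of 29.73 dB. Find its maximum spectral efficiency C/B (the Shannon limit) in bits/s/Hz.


SNR_linear = 10^(29.73/10) = 939.7233; C/B = log2(1 + SNR_linear) = log2(1 + 939.7233) = 9.8776

9.8776 bits/s/Hz


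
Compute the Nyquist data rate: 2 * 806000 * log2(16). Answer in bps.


Rate = 2 * B * log2(M) = 2 * 806000 * 4.0 = 6448000.0

6448000.0 bps


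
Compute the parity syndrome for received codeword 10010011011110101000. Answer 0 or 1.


Syndrome = XOR of all bits = 1 XOR 0 XOR 0 XOR 1 XOR 0 XOR 0 XOR 1 XOR 1 XOR 0 XOR 1 XOR 1 XOR 1 XOR 1 XOR 0 XOR 1 XOR 0 XOR 1 XOR 0 XOR 0 XOR 0 = 0

0


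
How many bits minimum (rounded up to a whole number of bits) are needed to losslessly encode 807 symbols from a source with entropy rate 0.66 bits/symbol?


Minimum bits >= n * H = 807 * 0.66 = 532.62, rounded up to a whole number of bits = 533

533 bits


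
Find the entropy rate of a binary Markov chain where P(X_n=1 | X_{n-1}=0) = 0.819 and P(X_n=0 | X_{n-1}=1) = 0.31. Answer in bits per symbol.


Stationary distribution: pi_0 = p10/(p01+p10) = 0.2746, pi_1 = 0.7254. Entropy rate H' = pi_0*H(p01) + pi_1*H(p10) = 0.2746*0.6823 + 0.7254*0.8932 = 0.8353

0.8353 bits/symbol


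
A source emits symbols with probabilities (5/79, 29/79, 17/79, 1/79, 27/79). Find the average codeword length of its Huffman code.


Huffman construction (repeatedly merge the two least-probable nodes; each merge adds 1 bit to every symbol beneath it): 1/79 + 5/79 = 6/79; 6/79 + 17/79 = 23/79; 23/79 + 27/79 = 50/79; 29/79 + 50/79 = 1. Resulting codeword lengths (in the order the probabilities were given): (4, 1, 3, 4, 2). L_avg = sum(p_i * l_i) = 5/79*4 + 29/79*1 + 17/79*3 + 1/79*4 + 27/79*2 = 2

2.0 bits


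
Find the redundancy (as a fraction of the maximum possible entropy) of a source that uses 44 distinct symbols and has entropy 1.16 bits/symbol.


H_max = log2(K) = log2(44) = 5.4594 bits/symbol. Redundancy = 1 - H/H_max = 1 - 1.16/5.4594 = 1 - 0.2125 = 0.7875

0.7875


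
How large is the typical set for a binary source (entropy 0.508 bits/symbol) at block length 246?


log2|A_typical| = nH = 246 * 0.508 = 124.968, so |A_typical| ~ 2^124.968 = 4.160e+37

4.160e+37


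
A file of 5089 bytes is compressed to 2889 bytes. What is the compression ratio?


Ratio = original / compressed = 5089 / 2889 = 1.7615

1.7615


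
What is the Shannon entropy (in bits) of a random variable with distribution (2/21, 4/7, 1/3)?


H = -sum(p_i * log2(p_i)). Terms: -(2/21)*log2(2/21) = 0.323078; -(4/7)*log2(4/7) = 0.461346; -(1/3)*log2(1/3) = 0.528321. H = 0.323078 + 0.461346 + 0.528321 = 1.3127

1.3127 bits


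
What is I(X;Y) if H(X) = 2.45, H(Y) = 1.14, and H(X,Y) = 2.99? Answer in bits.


I(X;Y) = H(X) + H(Y) - H(X,Y) = 2.45 + 1.14 - 2.99 = 0.6

0.6 bits


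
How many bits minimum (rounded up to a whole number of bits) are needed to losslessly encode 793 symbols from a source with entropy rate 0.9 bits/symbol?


Minimum bits >= n * H = 793 * 0.9 = 713.7, rounded up to a whole number of bits = 714

714 bits


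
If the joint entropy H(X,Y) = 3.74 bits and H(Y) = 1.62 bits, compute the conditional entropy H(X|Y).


H(X|Y) = H(X,Y) - H(Y) = 3.74 - 1.62 = 2.12

2.12 bits


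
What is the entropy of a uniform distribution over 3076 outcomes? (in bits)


H = log2(n) = log2(3076) = 11.5868

11.5868 bits


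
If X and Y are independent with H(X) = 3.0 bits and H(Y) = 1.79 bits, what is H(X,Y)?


For independent variables, H(X,Y) = H(X) + H(Y) = 3.0 + 1.79 = 4.79

4.79 bits


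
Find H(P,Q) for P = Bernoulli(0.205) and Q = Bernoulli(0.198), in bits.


H(P,Q) = -p*log2(q) - (1-p)*log2(1-q). -0.205*log2(0.198) = 0.478968; -0.795*log2(0.802) = 0.253069. H(P,Q) = 0.478968 + 0.253069 = 0.732

0.732 bits


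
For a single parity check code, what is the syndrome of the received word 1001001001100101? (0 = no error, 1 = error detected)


Syndrome = XOR of all bits = 1 XOR 0 XOR 0 XOR 1 XOR 0 XOR 0 XOR 1 XOR 0 XOR 0 XOR 1 XOR 1 XOR 0 XOR 0 XOR 1 XOR 0 XOR 1 = 1

1
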